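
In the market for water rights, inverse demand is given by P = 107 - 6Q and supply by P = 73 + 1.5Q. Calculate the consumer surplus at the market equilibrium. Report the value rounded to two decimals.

Set 107 - 6Q = 73 + 1.5Q, which gives 34 = 7.5Q, so Q* = 4.5333 and P* = 107 - 6(4.5333) = 79.8.
CS is the area between the demand curve and P* from 0 to Q*: (1/2)(4.5333)(27.2) = 61.6533.

61.65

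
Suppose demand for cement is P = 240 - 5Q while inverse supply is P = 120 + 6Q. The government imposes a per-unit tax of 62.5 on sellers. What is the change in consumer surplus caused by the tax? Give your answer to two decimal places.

-229.21

Without the tax, 240 - 5Q = 120 + 6Q so Q* = 10.9091 and P* = 185.4545.
With the tax, sellers need 62.5 more per unit: 240 - 5Q = 120 + 6Q + 62.5, so Q_t = 5.2273. Buyers pay P_b = 213.8636; sellers receive P_s = P_b - 62.5 = 151.3636.
Consumers lose the trapezoid between P* and P_b out to Q_t plus the triangle from Q_t to Q*: change in CS = 68.311 - 297.5207 = -229.2097.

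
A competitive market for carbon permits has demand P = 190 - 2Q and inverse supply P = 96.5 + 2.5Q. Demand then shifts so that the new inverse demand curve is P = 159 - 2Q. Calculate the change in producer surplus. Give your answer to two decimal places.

Initial equilibrium: Q_0 = 20.7778, P_0 = 148.4444; CS_0 = (1/2)(20.7778)(41.5556) = 431.716, PS_0 = (1/2)(20.7778)(51.9444) = 539.6451.
New equilibrium: 159 - 2Q = 96.5 + 2.5Q gives Q_1 = 13.8889, P_1 = 131.2222; CS_1 = 192.9012, PS_1 = 241.1265.
Change in producer surplus = 241.1265 - 539.6451 = -298.5185.

-298.52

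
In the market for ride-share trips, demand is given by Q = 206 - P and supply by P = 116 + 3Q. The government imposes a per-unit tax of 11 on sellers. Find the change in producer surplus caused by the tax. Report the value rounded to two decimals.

-174.28

Rewriting demand in inverse form: P = 206 - Q.
Pre-tax equilibrium: 206 - Q = 116 + 3Q gives Q* = 22.5, P* = 183.5.
A tax on sellers shifts supply up by 11: 206 - Q = 116 + 3Q + 11, so Q_t = 19.75. Buyers pay P_b = 186.25; sellers receive P_s = P_b - 11 = 175.25.
Producers lose the trapezoid between P_s and P* out to Q_t plus the triangle from Q_t to Q*: change in PS = 585.0938 - 759.375 = -174.2812.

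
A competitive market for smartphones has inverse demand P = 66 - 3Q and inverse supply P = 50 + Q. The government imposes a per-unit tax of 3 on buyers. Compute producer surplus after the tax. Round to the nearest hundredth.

Without the tax, 66 - 3Q = 50 + Q so Q* = 4 and P* = 54.
With the tax, buyers' net willingness to pay falls by 3: (66 - 3) - 3Q = 50 + Q, so Q_t = 3.25. Buyers pay P_b = 56.25; sellers receive P_s = P_b - 3 = 53.25.
PS = (1/2)(Q_t)(P_s - 50) = (1/2)(3.25)(3.25) = 5.2812.

5.28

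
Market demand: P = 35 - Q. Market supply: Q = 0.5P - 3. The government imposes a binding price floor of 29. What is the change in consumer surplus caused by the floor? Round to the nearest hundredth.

-28.72

Rewriting supply in inverse form: P = 6 + 2Q.
Free-market equilibrium: 35 - Q = 6 + 2Q gives Q* = 9.6667, P* = 25.3333.
At P = 29, buyers demand (35 - 29)/1 = 6 while sellers would supply more, so the quantity traded is 6 at price 29.
CS goes from (1/2)(9.6667)(9.6667) = 46.7222 to 18 (computed as (35 - 29)(6) - (1/2)(1)(6)^2), a change of -28.7222.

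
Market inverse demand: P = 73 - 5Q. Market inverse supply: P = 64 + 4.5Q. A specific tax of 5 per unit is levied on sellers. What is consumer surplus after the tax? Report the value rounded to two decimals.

Without the tax, 73 - 5Q = 64 + 4.5Q so Q* = 0.9474 and P* = 68.2632.
With the tax, sellers need 5 more per unit: 73 - 5Q = 64 + 4.5Q + 5, so Q_t = 0.4211. Buyers pay P_b = 70.8947; sellers receive P_s = P_b - 5 = 65.8947.
CS = (1/2)(Q_t)(73 - P_b) = (1/2)(0.4211)(2.1053) = 0.4432.

0.44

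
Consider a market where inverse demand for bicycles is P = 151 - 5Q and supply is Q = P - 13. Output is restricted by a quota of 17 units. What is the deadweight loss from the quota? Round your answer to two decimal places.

Rewriting supply in inverse form: P = 13 + Q.
Unrestricted equilibrium: Q* = (151 - 13)/(5 + 1) = 23.
At Q = 17 the demand price is 151 - 5(17) = 66 and the supply price is 13 + (17) = 30.
Deadweight loss is the triangle between the curves from 17 to 23: (1/2)(66 - 30)(23 - 17) = 108.

108.00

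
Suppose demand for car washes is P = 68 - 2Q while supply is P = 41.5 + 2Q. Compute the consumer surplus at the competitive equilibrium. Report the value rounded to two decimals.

Equilibrium: 68 - 2Q = 41.5 + 2Q, so Q* = 6.625 and P* = 54.75.
The demand choke price is 68, so CS = (1/2)(Q*)(68 - P*) = (1/2)(6.625)(13.25) = 43.8906.

43.89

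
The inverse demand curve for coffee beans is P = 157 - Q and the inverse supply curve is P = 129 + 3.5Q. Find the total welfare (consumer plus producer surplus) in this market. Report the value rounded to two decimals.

87.11

Equilibrium: 157 - Q = 129 + 3.5Q, so Q* = 6.2222 and P* = 150.7778.
CS = (1/2)(6.2222)(6.2222) = 19.358 and PS = (1/2)(6.2222)(21.7778) = 67.7531, so total surplus = 87.1111.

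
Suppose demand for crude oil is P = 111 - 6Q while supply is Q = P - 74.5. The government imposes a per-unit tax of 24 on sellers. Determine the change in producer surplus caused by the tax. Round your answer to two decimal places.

Rewriting supply in inverse form: P = 74.5 + Q.
Without the tax, 111 - 6Q = 74.5 + Q so Q* = 5.2143 and P* = 79.7143.
A tax on sellers shifts supply up by 24: 111 - 6Q = 74.5 + Q + 24, so Q_t = 1.7857. Buyers pay P_b = 100.2857; sellers receive P_s = P_b - 24 = 76.2857.
PS falls from (1/2)(5.2143)(5.2143) = 13.5944 to (1/2)(1.7857)(1.7857) = 1.5944, a change of -12.

-12.00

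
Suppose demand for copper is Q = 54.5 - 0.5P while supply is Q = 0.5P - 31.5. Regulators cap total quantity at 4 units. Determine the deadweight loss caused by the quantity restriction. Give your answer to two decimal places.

112.50

Rewriting demand in inverse form: P = 109 - 2Q.
Rewriting supply in inverse form: P = 63 + 2Q.
Unrestricted equilibrium: Q* = (109 - 63)/(2 + 2) = 11.5.
At Q = 4 the demand price is 109 - 2(4) = 101 and the supply price is 63 + 2(4) = 71.
DWL = (1/2)(gap between curves at 4) x (Q* - 4) = (1/2)(30)(7.5) = 112.5.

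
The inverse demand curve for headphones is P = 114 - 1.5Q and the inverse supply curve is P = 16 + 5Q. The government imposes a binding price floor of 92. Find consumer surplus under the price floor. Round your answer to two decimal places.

Without the control, 114 - 1.5Q = 16 + 5Q so Q* = 15.0769 and P* = 91.3846.
At the floor price 92, quantity demanded is (114 - 92)/1.5 = 14.6667; demand is the short side, so Q = 14.6667 trades at P = 92.
CS is the triangle under demand above 92: (1/2)(14.6667)(114 - 92) = 161.3333.

161.33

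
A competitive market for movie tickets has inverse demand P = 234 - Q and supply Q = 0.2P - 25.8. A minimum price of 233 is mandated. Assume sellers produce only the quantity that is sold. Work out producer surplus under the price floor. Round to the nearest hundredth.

101.50

Rewriting supply in inverse form: P = 129 + 5Q.
Without the control, 234 - Q = 129 + 5Q so Q* = 17.5 and P* = 216.5.
At P = 233, buyers demand (234 - 233)/1 = 1 while sellers would supply more, so the quantity traded is 1 at price 233.
The supply price at Q = 1 is 134. PS is the trapezoid between 233 and supply over [0, 1]: (1/2)[(233 - 129) + (233 - 134)](1) = 101.5.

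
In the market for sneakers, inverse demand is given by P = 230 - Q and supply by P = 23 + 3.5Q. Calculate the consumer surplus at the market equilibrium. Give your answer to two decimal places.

Setting demand equal to supply, 207 = 4.5Q, so Q* = 46 and P* = 184.
CS is the area between the demand curve and P* from 0 to Q*: (1/2)(46)(46) = 1058.

1058.00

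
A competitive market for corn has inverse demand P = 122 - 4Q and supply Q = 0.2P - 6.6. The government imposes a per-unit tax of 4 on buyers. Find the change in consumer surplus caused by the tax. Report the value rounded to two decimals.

-17.19

Rewriting supply in inverse form: P = 33 + 5Q.
Pre-tax equilibrium: 122 - 4Q = 33 + 5Q gives Q* = 9.8889, P* = 82.4444.
A tax on buyers shifts demand down by 4: (122 - 4) - 4Q = 33 + 5Q, so Q_t = 9.4444. Buyers pay P_b = 84.2222; sellers receive P_s = P_b - 4 = 80.2222.
Consumers lose the trapezoid between P* and P_b out to Q_t plus the triangle from Q_t to Q*: change in CS = 178.3951 - 195.5802 = -17.1852.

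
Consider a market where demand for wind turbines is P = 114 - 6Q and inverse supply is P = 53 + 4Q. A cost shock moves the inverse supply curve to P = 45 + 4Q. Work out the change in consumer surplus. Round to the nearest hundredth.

31.20

Initial equilibrium: Q_0 = 6.1, P_0 = 77.4; CS_0 = (1/2)(6.1)(36.6) = 111.63, PS_0 = (1/2)(6.1)(24.4) = 74.42.
New equilibrium: 114 - 6Q = 45 + 4Q gives Q_1 = 6.9, P_1 = 72.6; CS_1 = 142.83, PS_1 = 95.22.
Change in consumer surplus = 142.83 - 111.63 = 31.2.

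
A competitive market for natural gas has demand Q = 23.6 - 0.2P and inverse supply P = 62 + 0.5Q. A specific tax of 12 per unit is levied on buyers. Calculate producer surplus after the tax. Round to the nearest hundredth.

Rewriting demand in inverse form: P = 118 - 5Q.
Pre-tax equilibrium: 118 - 5Q = 62 + 0.5Q gives Q* = 10.1818, P* = 67.0909.
A tax on buyers shifts demand down by 12: (118 - 12) - 5Q = 62 + 0.5Q, so Q_t = 8. Buyers pay P_b = 78; sellers receive P_s = P_b - 12 = 66.
PS = (1/2)(Q_t)(P_s - 62) = (1/2)(8)(4) = 16.

16.00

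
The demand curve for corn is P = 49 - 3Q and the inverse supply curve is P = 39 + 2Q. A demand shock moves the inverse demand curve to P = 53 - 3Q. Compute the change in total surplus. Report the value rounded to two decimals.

9.60

Initial equilibrium: Q_0 = 2, P_0 = 43; CS_0 = (1/2)(2)(6) = 6, PS_0 = (1/2)(2)(4) = 4.
New equilibrium: 53 - 3Q = 39 + 2Q gives Q_1 = 2.8, P_1 = 44.6; CS_1 = 11.76, PS_1 = 7.84.
Change in total surplus = (11.76 + 7.84) - (6 + 4) = 9.6.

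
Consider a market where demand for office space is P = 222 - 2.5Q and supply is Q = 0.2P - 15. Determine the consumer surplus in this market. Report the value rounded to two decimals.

Rewriting supply in inverse form: P = 75 + 5Q.
Setting demand equal to supply, 147 = 7.5Q, so Q* = 19.6 and P* = 173.
CS is the area between the demand curve and P* from 0 to Q*: (1/2)(19.6)(49) = 480.2.

480.20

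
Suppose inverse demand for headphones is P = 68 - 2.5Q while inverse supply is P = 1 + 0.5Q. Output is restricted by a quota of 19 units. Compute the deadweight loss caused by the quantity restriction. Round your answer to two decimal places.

Unrestricted equilibrium: Q* = (68 - 1)/(2.5 + 0.5) = 22.3333.
At Q = 19 the demand price is 68 - 2.5(19) = 20.5 and the supply price is 1 + 0.5(19) = 10.5.
DWL = (1/2)(gap between curves at 19) x (Q* - 19) = (1/2)(10)(3.3333) = 16.6667.

16.67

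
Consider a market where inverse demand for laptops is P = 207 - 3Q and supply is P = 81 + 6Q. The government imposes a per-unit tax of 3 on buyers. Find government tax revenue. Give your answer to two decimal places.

Without the tax, 207 - 3Q = 81 + 6Q so Q* = 14 and P* = 165.
With the tax, buyers' net willingness to pay falls by 3: (207 - 3) - 3Q = 81 + 6Q, so Q_t = 13.6667. Buyers pay P_b = 166; sellers receive P_s = P_b - 3 = 163.
Tax revenue = t x Q_t = 3 x 13.6667 = 41.

41.00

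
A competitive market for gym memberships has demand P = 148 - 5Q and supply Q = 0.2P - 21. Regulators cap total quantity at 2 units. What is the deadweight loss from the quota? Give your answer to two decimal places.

26.45

Rewriting supply in inverse form: P = 105 + 5Q.
Unrestricted equilibrium: Q* = (148 - 105)/(5 + 5) = 4.3.
At Q = 2 the demand price is 148 - 5(2) = 138 and the supply price is 105 + 5(2) = 115.
DWL = (1/2)(gap between curves at 2) x (Q* - 2) = (1/2)(23)(2.3) = 26.45.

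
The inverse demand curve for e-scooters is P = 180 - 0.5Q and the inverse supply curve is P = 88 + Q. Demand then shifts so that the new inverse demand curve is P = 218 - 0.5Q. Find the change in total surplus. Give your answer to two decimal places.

Initial equilibrium: Q_0 = 61.3333, P_0 = 149.3333; CS_0 = (1/2)(61.3333)(30.6667) = 940.4444, PS_0 = (1/2)(61.3333)(61.3333) = 1880.8889.
New equilibrium: 218 - 0.5Q = 88 + Q gives Q_1 = 86.6667, P_1 = 174.6667; CS_1 = 1877.7778, PS_1 = 3755.5556.
Change in total surplus = (1877.7778 + 3755.5556) - (940.4444 + 1880.8889) = 2812.

2812.00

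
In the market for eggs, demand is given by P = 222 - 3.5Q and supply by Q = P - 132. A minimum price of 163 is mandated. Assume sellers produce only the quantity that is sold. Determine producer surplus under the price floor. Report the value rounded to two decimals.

380.49

Rewriting supply in inverse form: P = 132 + Q.
Without the control, 222 - 3.5Q = 132 + Q so Q* = 20 and P* = 152.
At P = 163, buyers demand (222 - 163)/3.5 = 16.8571 while sellers would supply more, so the quantity traded is 16.8571 at price 163.
The supply price at Q = 16.8571 is 148.8571. PS is the trapezoid between 163 and supply over [0, 16.8571]: (1/2)[(163 - 132) + (163 - 148.8571)](16.8571) = 380.4898.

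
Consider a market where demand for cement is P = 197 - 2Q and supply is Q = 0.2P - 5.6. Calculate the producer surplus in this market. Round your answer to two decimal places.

1457.19

Rewriting supply in inverse form: P = 28 + 5Q.
Equilibrium: 197 - 2Q = 28 + 5Q, so Q* = 24.1429 and P* = 148.7143.
Producer surplus is the triangle above supply below P*: (1/2)(24.1429)(148.7143 - 28) = (1/2)(24.1429)(120.7143) = 1457.1939.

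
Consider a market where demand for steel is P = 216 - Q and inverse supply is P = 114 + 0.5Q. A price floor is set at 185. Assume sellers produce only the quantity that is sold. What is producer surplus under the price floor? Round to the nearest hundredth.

1960.75

Free-market equilibrium: 216 - Q = 114 + 0.5Q gives Q* = 68, P* = 148.
At the floor price 185, quantity demanded is (216 - 185)/1 = 31; demand is the short side, so Q = 31 trades at P = 185.
The supply price at Q = 31 is 129.5. PS is the trapezoid between 185 and supply over [0, 31]: (1/2)[(185 - 114) + (185 - 129.5)](31) = 1960.75.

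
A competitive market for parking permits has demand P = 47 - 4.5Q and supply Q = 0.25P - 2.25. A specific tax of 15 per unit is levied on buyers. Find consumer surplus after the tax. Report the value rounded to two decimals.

16.47

Rewriting supply in inverse form: P = 9 + 4Q.
Without the tax, 47 - 4.5Q = 9 + 4Q so Q* = 4.4706 and P* = 26.8824.
A tax on buyers shifts demand down by 15: (47 - 15) - 4.5Q = 9 + 4Q, so Q_t = 2.7059. Buyers pay P_b = 34.8235; sellers receive P_s = P_b - 15 = 19.8235.
CS = (1/2)(Q_t)(47 - P_b) = (1/2)(2.7059)(12.1765) = 16.474.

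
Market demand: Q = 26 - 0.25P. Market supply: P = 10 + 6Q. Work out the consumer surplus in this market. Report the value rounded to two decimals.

176.72

Rewriting demand in inverse form: P = 104 - 4Q.
Equilibrium: 104 - 4Q = 10 + 6Q, so Q* = 9.4 and P* = 66.4.
Consumer surplus is the triangle under demand above P*: (1/2)(9.4)(104 - 66.4) = (1/2)(9.4)(37.6) = 176.72.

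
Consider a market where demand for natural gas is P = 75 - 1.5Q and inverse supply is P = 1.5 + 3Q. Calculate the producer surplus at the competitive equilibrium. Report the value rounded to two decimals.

Equilibrium: 75 - 1.5Q = 1.5 + 3Q, so Q* = 16.3333 and P* = 50.5.
Producer surplus is the triangle above supply below P*: (1/2)(16.3333)(50.5 - 1.5) = (1/2)(16.3333)(49) = 400.1667.

400.17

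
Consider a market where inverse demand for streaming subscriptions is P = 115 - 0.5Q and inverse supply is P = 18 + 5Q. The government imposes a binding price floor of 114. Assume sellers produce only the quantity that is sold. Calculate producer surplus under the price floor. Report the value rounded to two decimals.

Without the control, 115 - 0.5Q = 18 + 5Q so Q* = 17.6364 and P* = 106.1818.
At P = 114, buyers demand (115 - 114)/0.5 = 2 while sellers would supply more, so the quantity traded is 2 at price 114.
The supply price at Q = 2 is 28. PS is the trapezoid between 114 and supply over [0, 2]: (1/2)[(114 - 18) + (114 - 28)](2) = 182.

182.00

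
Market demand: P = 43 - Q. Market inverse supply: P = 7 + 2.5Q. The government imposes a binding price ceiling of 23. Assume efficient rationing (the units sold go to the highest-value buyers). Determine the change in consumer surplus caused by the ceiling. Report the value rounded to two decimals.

54.62

Free-market equilibrium: 43 - Q = 7 + 2.5Q gives Q* = 10.2857, P* = 32.7143.
At P = 23, sellers supply (23 - 7)/2.5 = 6.4 while buyers want more, so the quantity traded is 6.4 at price 23.
CS goes from (1/2)(10.2857)(10.2857) = 52.898 to 107.52 (computed as (43 - 23)(6.4) - (1/2)(1)(6.4)^2), a change of 54.622.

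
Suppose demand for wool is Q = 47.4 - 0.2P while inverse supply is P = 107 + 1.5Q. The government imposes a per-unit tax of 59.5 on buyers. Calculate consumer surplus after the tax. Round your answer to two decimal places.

294.10

Rewriting demand in inverse form: P = 237 - 5Q.
Without the tax, 237 - 5Q = 107 + 1.5Q so Q* = 20 and P* = 137.
A tax on buyers shifts demand down by 59.5: (237 - 59.5) - 5Q = 107 + 1.5Q, so Q_t = 10.8462. Buyers pay P_b = 182.7692; sellers receive P_s = P_b - 59.5 = 123.2692.
Consumer surplus is the triangle under demand above P_b: (1/2)(10.8462)(237 - 182.7692) = 294.0976.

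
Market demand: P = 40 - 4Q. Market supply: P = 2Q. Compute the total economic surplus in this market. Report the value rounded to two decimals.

Equilibrium: 40 - 4Q = 2Q, so Q* = 6.6667 and P* = 13.3333.
Total surplus is the full triangle between the curves from 0 to Q*: (1/2)(6.6667)(40 - 0) = 133.3333.

133.33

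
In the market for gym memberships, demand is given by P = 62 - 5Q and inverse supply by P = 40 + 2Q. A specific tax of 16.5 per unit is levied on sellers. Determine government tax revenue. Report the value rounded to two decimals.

Pre-tax equilibrium: 62 - 5Q = 40 + 2Q gives Q* = 3.1429, P* = 46.2857.
A tax on sellers shifts supply up by 16.5: 62 - 5Q = 40 + 2Q + 16.5, so Q_t = 0.7857. Buyers pay P_b = 58.0714; sellers receive P_s = P_b - 16.5 = 41.5714.
Revenue is the tax times quantity traded: 16.5 x 0.7857 = 12.9643.

12.96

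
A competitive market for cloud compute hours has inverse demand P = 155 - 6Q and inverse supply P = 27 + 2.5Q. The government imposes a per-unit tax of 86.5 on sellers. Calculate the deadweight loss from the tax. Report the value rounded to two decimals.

440.13

Without the tax, 155 - 6Q = 27 + 2.5Q so Q* = 15.0588 and P* = 64.6471.
With the tax, sellers need 86.5 more per unit: 155 - 6Q = 27 + 2.5Q + 86.5, so Q_t = 4.8824. Buyers pay P_b = 125.7059; sellers receive P_s = P_b - 86.5 = 39.2059.
The welfare triangle lost has base Q* - Q_t = 10.1765 and height t = 86.5, so DWL = (1/2)(10.1765)(86.5) = 440.1324.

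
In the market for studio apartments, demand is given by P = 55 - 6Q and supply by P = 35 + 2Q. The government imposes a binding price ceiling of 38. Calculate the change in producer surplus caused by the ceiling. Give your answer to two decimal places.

Free-market equilibrium: 55 - 6Q = 35 + 2Q gives Q* = 2.5, P* = 40.
At P = 38, sellers supply (38 - 35)/2 = 1.5 while buyers want more, so the quantity traded is 1.5 at price 38.
PS goes from (1/2)(2.5)(5) = 6.25 to 2.25 (computed as (38 - 35)(1.5) - (1/2)(2)(1.5)^2), a change of -4.

-4.00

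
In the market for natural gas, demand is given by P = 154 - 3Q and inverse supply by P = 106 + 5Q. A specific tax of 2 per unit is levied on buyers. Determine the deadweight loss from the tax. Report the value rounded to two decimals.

0.25

Without the tax, 154 - 3Q = 106 + 5Q so Q* = 6 and P* = 136.
A tax on buyers shifts demand down by 2: (154 - 2) - 3Q = 106 + 5Q, so Q_t = 5.75. Buyers pay P_b = 136.75; sellers receive P_s = P_b - 2 = 134.75.
Deadweight loss is the triangle between the curves from Q_t to Q*: (1/2)(6 - 5.75)(2) = 0.25.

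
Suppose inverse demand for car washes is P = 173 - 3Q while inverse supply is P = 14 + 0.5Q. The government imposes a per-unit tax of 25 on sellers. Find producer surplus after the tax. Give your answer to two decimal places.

Pre-tax equilibrium: 173 - 3Q = 14 + 0.5Q gives Q* = 45.4286, P* = 36.7143.
With the tax, sellers need 25 more per unit: 173 - 3Q = 14 + 0.5Q + 25, so Q_t = 38.2857. Buyers pay P_b = 58.1429; sellers receive P_s = P_b - 25 = 33.1429.
PS = (1/2)(Q_t)(P_s - 14) = (1/2)(38.2857)(19.1429) = 366.449.

366.45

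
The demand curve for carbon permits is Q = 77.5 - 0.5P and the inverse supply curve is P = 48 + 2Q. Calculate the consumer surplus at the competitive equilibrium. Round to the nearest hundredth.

715.56

Rewriting demand in inverse form: P = 155 - 2Q.
Equilibrium: 155 - 2Q = 48 + 2Q, so Q* = 26.75 and P* = 101.5.
Consumer surplus is the triangle under demand above P*: (1/2)(26.75)(155 - 101.5) = (1/2)(26.75)(53.5) = 715.5625.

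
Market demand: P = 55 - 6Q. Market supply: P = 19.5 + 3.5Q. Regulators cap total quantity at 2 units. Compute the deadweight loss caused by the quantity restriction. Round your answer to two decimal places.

Without the quota, 55 - 6Q = 19.5 + 3.5Q gives Q* = 3.7368.
At Q = 2 the demand price is 55 - 6(2) = 43 and the supply price is 19.5 + 3.5(2) = 26.5.
Deadweight loss is the triangle between the curves from 2 to 3.7368: (1/2)(43 - 26.5)(3.7368 - 2) = 14.3289.

14.33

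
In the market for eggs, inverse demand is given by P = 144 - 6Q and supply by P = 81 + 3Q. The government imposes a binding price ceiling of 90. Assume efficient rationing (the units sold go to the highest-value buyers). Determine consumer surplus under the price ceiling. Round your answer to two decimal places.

135.00

Free-market equilibrium: 144 - 6Q = 81 + 3Q gives Q* = 7, P* = 102.
At the ceiling price 90, quantity supplied is (90 - 81)/3 = 3; supply is the short side, so Q = 3 trades at P = 90.
The demand price at Q = 3 is 126. CS is the trapezoid between demand and 90 over [0, 3]: (1/2)[(144 - 90) + (126 - 90)](3) = 135.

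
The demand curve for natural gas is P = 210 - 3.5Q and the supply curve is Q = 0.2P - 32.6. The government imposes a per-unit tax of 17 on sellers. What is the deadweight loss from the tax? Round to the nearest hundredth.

Rewriting supply in inverse form: P = 163 + 5Q.
Pre-tax equilibrium: 210 - 3.5Q = 163 + 5Q gives Q* = 5.5294, P* = 190.6471.
A tax on sellers shifts supply up by 17: 210 - 3.5Q = 163 + 5Q + 17, so Q_t = 3.5294. Buyers pay P_b = 197.6471; sellers receive P_s = P_b - 17 = 180.6471.
Deadweight loss is the triangle between the curves from Q_t to Q*: (1/2)(5.5294 - 3.5294)(17) = 17.

17.00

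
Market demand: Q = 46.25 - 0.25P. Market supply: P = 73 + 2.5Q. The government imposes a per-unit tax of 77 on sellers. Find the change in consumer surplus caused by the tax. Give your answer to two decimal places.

Rewriting demand in inverse form: P = 185 - 4Q.
Without the tax, 185 - 4Q = 73 + 2.5Q so Q* = 17.2308 and P* = 116.0769.
With the tax, sellers need 77 more per unit: 185 - 4Q = 73 + 2.5Q + 77, so Q_t = 5.3846. Buyers pay P_b = 163.4615; sellers receive P_s = P_b - 77 = 86.4615.
CS falls from (1/2)(17.2308)(68.9231) = 593.7988 to (1/2)(5.3846)(21.5385) = 57.9882, a change of -535.8107.

-535.81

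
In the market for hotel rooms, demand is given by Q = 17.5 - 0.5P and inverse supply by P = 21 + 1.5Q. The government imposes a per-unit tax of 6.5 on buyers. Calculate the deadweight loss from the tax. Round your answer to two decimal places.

6.04

Rewriting demand in inverse form: P = 35 - 2Q.
Pre-tax equilibrium: 35 - 2Q = 21 + 1.5Q gives Q* = 4, P* = 27.
A tax on buyers shifts demand down by 6.5: (35 - 6.5) - 2Q = 21 + 1.5Q, so Q_t = 2.1429. Buyers pay P_b = 30.7143; sellers receive P_s = P_b - 6.5 = 24.2143.
Deadweight loss is the triangle between the curves from Q_t to Q*: (1/2)(4 - 2.1429)(6.5) = 6.0357.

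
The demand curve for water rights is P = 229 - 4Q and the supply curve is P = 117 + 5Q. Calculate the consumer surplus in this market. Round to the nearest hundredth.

309.73

Setting demand equal to supply, 112 = 9Q, so Q* = 12.4444 and P* = 179.2222.
Consumer surplus is the triangle under demand above P*: (1/2)(12.4444)(229 - 179.2222) = (1/2)(12.4444)(49.7778) = 309.7284.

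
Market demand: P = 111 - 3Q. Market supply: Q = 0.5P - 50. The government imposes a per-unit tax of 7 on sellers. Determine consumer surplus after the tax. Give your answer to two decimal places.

0.96

Rewriting supply in inverse form: P = 100 + 2Q.
Pre-tax equilibrium: 111 - 3Q = 100 + 2Q gives Q* = 2.2, P* = 104.4.
With the tax, sellers need 7 more per unit: 111 - 3Q = 100 + 2Q + 7, so Q_t = 0.8. Buyers pay P_b = 108.6; sellers receive P_s = P_b - 7 = 101.6.
CS = (1/2)(Q_t)(111 - P_b) = (1/2)(0.8)(2.4) = 0.96.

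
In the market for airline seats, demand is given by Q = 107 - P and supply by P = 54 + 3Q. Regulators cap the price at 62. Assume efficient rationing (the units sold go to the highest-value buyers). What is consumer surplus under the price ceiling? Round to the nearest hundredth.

Rewriting demand in inverse form: P = 107 - Q.
Free-market equilibrium: 107 - Q = 54 + 3Q gives Q* = 13.25, P* = 93.75.
At P = 62, sellers supply (62 - 54)/3 = 2.6667 while buyers want more, so the quantity traded is 2.6667 at price 62.
The demand price at Q = 2.6667 is 104.3333. CS is the trapezoid between demand and 62 over [0, 2.6667]: (1/2)[(107 - 62) + (104.3333 - 62)](2.6667) = 116.4444.

116.44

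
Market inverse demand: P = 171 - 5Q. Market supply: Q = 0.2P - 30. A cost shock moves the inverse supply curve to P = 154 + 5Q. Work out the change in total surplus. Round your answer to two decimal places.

Rewriting supply in inverse form: P = 150 + 5Q.
Initial equilibrium: Q_0 = 2.1, P_0 = 160.5; CS_0 = (1/2)(2.1)(10.5) = 11.025, PS_0 = (1/2)(2.1)(10.5) = 11.025.
New equilibrium: 171 - 5Q = 154 + 5Q gives Q_1 = 1.7, P_1 = 162.5; CS_1 = 7.225, PS_1 = 7.225.
Change in total surplus = (7.225 + 7.225) - (11.025 + 11.025) = -7.6.

-7.60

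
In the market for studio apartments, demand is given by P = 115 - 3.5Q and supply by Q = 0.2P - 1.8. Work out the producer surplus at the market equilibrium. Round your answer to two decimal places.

388.79

Rewriting supply in inverse form: P = 9 + 5Q.
Setting demand equal to supply, 106 = 8.5Q, so Q* = 12.4706 and P* = 71.3529.
Producer surplus is the triangle above supply below P*: (1/2)(12.4706)(71.3529 - 9) = (1/2)(12.4706)(62.3529) = 388.7889.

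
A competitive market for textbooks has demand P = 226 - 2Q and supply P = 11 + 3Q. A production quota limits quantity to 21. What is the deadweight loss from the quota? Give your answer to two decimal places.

Unrestricted equilibrium: Q* = (226 - 11)/(2 + 3) = 43.
At Q = 21 the demand price is 226 - 2(21) = 184 and the supply price is 11 + 3(21) = 74.
DWL = (1/2)(gap between curves at 21) x (Q* - 21) = (1/2)(110)(22) = 1210.

1210.00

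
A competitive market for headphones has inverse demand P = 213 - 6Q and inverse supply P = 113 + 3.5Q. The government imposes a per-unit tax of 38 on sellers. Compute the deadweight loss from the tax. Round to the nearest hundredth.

76.00

Pre-tax equilibrium: 213 - 6Q = 113 + 3.5Q gives Q* = 10.5263, P* = 149.8421.
A tax on sellers shifts supply up by 38: 213 - 6Q = 113 + 3.5Q + 38, so Q_t = 6.5263. Buyers pay P_b = 173.8421; sellers receive P_s = P_b - 38 = 135.8421.
Deadweight loss is the triangle between the curves from Q_t to Q*: (1/2)(10.5263 - 6.5263)(38) = 76.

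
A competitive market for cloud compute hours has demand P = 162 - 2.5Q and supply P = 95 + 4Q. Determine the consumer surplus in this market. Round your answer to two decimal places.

Set 162 - 2.5Q = 95 + 4Q, which gives 67 = 6.5Q, so Q* = 10.3077 and P* = 162 - 2.5(10.3077) = 136.2308.
The demand choke price is 162, so CS = (1/2)(Q*)(162 - P*) = (1/2)(10.3077)(25.7692) = 132.8107.

132.81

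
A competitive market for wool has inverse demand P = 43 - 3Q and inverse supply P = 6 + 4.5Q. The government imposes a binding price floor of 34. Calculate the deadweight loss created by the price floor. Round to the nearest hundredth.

14.02

Free-market equilibrium: 43 - 3Q = 6 + 4.5Q gives Q* = 4.9333, P* = 28.2.
At P = 34, buyers demand (43 - 34)/3 = 3 while sellers would supply more, so the quantity traded is 3 at price 34.
The lost-trades triangle has base Q* - 3 = 1.9333 and height equal to the gap between the curves at Q = 3, which is 34 - 19.5 = 14.5. DWL = (1/2)(1.9333)(14.5) = 14.0167.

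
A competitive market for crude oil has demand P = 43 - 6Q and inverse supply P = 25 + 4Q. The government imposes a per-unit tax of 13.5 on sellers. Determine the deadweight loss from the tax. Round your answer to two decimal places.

Without the tax, 43 - 6Q = 25 + 4Q so Q* = 1.8 and P* = 32.2.
With the tax, sellers need 13.5 more per unit: 43 - 6Q = 25 + 4Q + 13.5, so Q_t = 0.45. Buyers pay P_b = 40.3; sellers receive P_s = P_b - 13.5 = 26.8.
The welfare triangle lost has base Q* - Q_t = 1.35 and height t = 13.5, so DWL = (1/2)(1.35)(13.5) = 9.1125.

9.11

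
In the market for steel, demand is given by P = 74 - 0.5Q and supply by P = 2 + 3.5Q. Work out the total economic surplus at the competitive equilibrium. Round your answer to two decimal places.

Setting demand equal to supply, 72 = 4Q, so Q* = 18 and P* = 65.
CS = (1/2)(18)(9) = 81 and PS = (1/2)(18)(63) = 567, so total surplus = 648.

648.00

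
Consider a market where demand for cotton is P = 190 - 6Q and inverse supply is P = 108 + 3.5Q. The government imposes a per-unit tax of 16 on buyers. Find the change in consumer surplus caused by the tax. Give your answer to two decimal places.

-78.71

Pre-tax equilibrium: 190 - 6Q = 108 + 3.5Q gives Q* = 8.6316, P* = 138.2105.
A tax on buyers shifts demand down by 16: (190 - 16) - 6Q = 108 + 3.5Q, so Q_t = 6.9474. Buyers pay P_b = 148.3158; sellers receive P_s = P_b - 16 = 132.3158.
CS falls from (1/2)(8.6316)(51.7895) = 223.5125 to (1/2)(6.9474)(41.6842) = 144.7978, a change of -78.7147.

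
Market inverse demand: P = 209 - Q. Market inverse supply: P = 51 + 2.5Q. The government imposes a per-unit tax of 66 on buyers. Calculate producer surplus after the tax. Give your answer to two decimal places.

863.67

Pre-tax equilibrium: 209 - Q = 51 + 2.5Q gives Q* = 45.1429, P* = 163.8571.
A tax on buyers shifts demand down by 66: (209 - 66) - Q = 51 + 2.5Q, so Q_t = 26.2857. Buyers pay P_b = 182.7143; sellers receive P_s = P_b - 66 = 116.7143.
Producer surplus is the triangle above supply below P_s: (1/2)(26.2857)(116.7143 - 51) = 863.6735.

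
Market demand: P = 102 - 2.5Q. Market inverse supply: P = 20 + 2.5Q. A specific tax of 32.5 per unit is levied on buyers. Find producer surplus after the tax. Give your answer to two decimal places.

122.51

Pre-tax equilibrium: 102 - 2.5Q = 20 + 2.5Q gives Q* = 16.4, P* = 61.
A tax on buyers shifts demand down by 32.5: (102 - 32.5) - 2.5Q = 20 + 2.5Q, so Q_t = 9.9. Buyers pay P_b = 77.25; sellers receive P_s = P_b - 32.5 = 44.75.
Producer surplus is the triangle above supply below P_s: (1/2)(9.9)(44.75 - 20) = 122.5125.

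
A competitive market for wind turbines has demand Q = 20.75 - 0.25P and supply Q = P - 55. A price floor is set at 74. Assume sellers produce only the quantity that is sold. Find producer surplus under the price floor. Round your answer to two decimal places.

40.22

Rewriting demand in inverse form: P = 83 - 4Q.
Rewriting supply in inverse form: P = 55 + Q.
Free-market equilibrium: 83 - 4Q = 55 + Q gives Q* = 5.6, P* = 60.6.
At the floor price 74, quantity demanded is (83 - 74)/4 = 2.25; demand is the short side, so Q = 2.25 trades at P = 74.
The supply price at Q = 2.25 is 57.25. PS is the trapezoid between 74 and supply over [0, 2.25]: (1/2)[(74 - 55) + (74 - 57.25)](2.25) = 40.2188.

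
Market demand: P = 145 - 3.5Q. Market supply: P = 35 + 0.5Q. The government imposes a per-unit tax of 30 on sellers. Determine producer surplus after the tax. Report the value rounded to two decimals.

100.00

Pre-tax equilibrium: 145 - 3.5Q = 35 + 0.5Q gives Q* = 27.5, P* = 48.75.
With the tax, sellers need 30 more per unit: 145 - 3.5Q = 35 + 0.5Q + 30, so Q_t = 20. Buyers pay P_b = 75; sellers receive P_s = P_b - 30 = 45.
PS = (1/2)(Q_t)(P_s - 35) = (1/2)(20)(10) = 100.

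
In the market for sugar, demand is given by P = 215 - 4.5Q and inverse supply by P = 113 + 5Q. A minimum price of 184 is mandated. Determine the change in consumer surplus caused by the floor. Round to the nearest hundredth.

-152.60

Free-market equilibrium: 215 - 4.5Q = 113 + 5Q gives Q* = 10.7368, P* = 166.6842.
At the floor price 184, quantity demanded is (215 - 184)/4.5 = 6.8889; demand is the short side, so Q = 6.8889 trades at P = 184.
CS goes from (1/2)(10.7368)(48.3158) = 259.3795 to 106.7778 (computed as (215 - 184)(6.8889) - (1/2)(4.5)(6.8889)^2), a change of -152.6017.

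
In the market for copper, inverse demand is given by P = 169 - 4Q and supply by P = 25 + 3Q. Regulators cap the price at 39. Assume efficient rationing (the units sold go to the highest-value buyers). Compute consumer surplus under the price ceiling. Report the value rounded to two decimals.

563.11

Free-market equilibrium: 169 - 4Q = 25 + 3Q gives Q* = 20.5714, P* = 86.7143.
At P = 39, sellers supply (39 - 25)/3 = 4.6667 while buyers want more, so the quantity traded is 4.6667 at price 39.
The demand price at Q = 4.6667 is 150.3333. CS is the trapezoid between demand and 39 over [0, 4.6667]: (1/2)[(169 - 39) + (150.3333 - 39)](4.6667) = 563.1111.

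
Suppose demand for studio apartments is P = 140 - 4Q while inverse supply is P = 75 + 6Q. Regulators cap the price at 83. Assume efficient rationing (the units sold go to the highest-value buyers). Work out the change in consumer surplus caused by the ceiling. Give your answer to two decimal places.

-12.06

Without the control, 140 - 4Q = 75 + 6Q so Q* = 6.5 and P* = 114.
At P = 83, sellers supply (83 - 75)/6 = 1.3333 while buyers want more, so the quantity traded is 1.3333 at price 83.
CS goes from (1/2)(6.5)(26) = 84.5 to 72.4444 (computed as (140 - 83)(1.3333) - (1/2)(4)(1.3333)^2), a change of -12.0556.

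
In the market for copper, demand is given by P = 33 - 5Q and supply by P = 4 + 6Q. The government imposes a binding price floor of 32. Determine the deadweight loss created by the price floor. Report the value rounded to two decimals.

32.65

Without the control, 33 - 5Q = 4 + 6Q so Q* = 2.6364 and P* = 19.8182.
At the floor price 32, quantity demanded is (33 - 32)/5 = 0.2; demand is the short side, so Q = 0.2 trades at P = 32.
At Q = 0.2 the demand price is 32 and the supply price is 5.2. Deadweight loss is the triangle between the curves from 0.2 to 2.6364: (1/2)(32 - 5.2)(2.6364 - 0.2) = 32.6473.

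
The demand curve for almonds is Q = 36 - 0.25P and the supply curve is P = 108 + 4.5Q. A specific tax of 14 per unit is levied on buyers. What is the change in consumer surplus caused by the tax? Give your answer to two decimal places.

-22.48

Rewriting demand in inverse form: P = 144 - 4Q.
Pre-tax equilibrium: 144 - 4Q = 108 + 4.5Q gives Q* = 4.2353, P* = 127.0588.
With the tax, buyers' net willingness to pay falls by 14: (144 - 14) - 4Q = 108 + 4.5Q, so Q_t = 2.5882. Buyers pay P_b = 133.6471; sellers receive P_s = P_b - 14 = 119.6471.
Consumers lose the trapezoid between P* and P_b out to Q_t plus the triangle from Q_t to Q*: change in CS = 13.3979 - 35.8754 = -22.4775.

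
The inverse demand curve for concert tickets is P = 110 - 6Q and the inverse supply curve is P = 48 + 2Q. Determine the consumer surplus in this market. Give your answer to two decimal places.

Equilibrium: 110 - 6Q = 48 + 2Q, so Q* = 7.75 and P* = 63.5.
CS is the area between the demand curve and P* from 0 to Q*: (1/2)(7.75)(46.5) = 180.1875.

180.19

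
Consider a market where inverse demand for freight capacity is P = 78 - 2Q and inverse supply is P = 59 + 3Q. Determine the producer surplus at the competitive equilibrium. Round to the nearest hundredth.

21.66

Setting demand equal to supply, 19 = 5Q, so Q* = 3.8 and P* = 70.4.
PS is the area between P* and the supply curve from 0 to Q*: (1/2)(3.8)(11.4) = 21.66.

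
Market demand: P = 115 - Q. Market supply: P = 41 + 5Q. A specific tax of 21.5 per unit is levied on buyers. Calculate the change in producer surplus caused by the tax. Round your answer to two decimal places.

Pre-tax equilibrium: 115 - Q = 41 + 5Q gives Q* = 12.3333, P* = 102.6667.
With the tax, buyers' net willingness to pay falls by 21.5: (115 - 21.5) - Q = 41 + 5Q, so Q_t = 8.75. Buyers pay P_b = 106.25; sellers receive P_s = P_b - 21.5 = 84.75.
Producers lose the trapezoid between P_s and P* out to Q_t plus the triangle from Q_t to Q*: change in PS = 191.4062 - 380.2778 = -188.8715.

-188.87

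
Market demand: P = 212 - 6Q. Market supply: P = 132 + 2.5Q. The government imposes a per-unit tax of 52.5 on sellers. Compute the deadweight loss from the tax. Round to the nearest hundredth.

Pre-tax equilibrium: 212 - 6Q = 132 + 2.5Q gives Q* = 9.4118, P* = 155.5294.
With the tax, sellers need 52.5 more per unit: 212 - 6Q = 132 + 2.5Q + 52.5, so Q_t = 3.2353. Buyers pay P_b = 192.5882; sellers receive P_s = P_b - 52.5 = 140.0882.
The welfare triangle lost has base Q* - Q_t = 6.1765 and height t = 52.5, so DWL = (1/2)(6.1765)(52.5) = 162.1324.

162.13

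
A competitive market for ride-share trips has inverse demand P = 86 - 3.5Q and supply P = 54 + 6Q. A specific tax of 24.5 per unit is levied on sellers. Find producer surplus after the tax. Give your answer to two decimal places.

1.87

Pre-tax equilibrium: 86 - 3.5Q = 54 + 6Q gives Q* = 3.3684, P* = 74.2105.
With the tax, sellers need 24.5 more per unit: 86 - 3.5Q = 54 + 6Q + 24.5, so Q_t = 0.7895. Buyers pay P_b = 83.2368; sellers receive P_s = P_b - 24.5 = 58.7368.
PS = (1/2)(Q_t)(P_s - 54) = (1/2)(0.7895)(4.7368) = 1.8698.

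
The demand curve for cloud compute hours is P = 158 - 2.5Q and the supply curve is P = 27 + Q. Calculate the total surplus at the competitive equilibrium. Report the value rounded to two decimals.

Equilibrium: 158 - 2.5Q = 27 + Q, so Q* = 37.4286 and P* = 64.4286.
CS = (1/2)(37.4286)(93.5714) = 1751.1224 and PS = (1/2)(37.4286)(37.4286) = 700.449, so total surplus = 2451.5714.

2451.57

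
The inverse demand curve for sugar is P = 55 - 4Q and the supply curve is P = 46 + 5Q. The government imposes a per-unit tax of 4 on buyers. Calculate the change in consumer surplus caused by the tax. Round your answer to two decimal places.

-1.38

Without the tax, 55 - 4Q = 46 + 5Q so Q* = 1 and P* = 51.
A tax on buyers shifts demand down by 4: (55 - 4) - 4Q = 46 + 5Q, so Q_t = 0.5556. Buyers pay P_b = 52.7778; sellers receive P_s = P_b - 4 = 48.7778.
CS falls from (1/2)(1)(4) = 2 to (1/2)(0.5556)(2.2222) = 0.6173, a change of -1.3827.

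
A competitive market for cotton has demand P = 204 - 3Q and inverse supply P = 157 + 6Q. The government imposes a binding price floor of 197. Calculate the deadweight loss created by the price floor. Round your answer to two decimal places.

Free-market equilibrium: 204 - 3Q = 157 + 6Q gives Q* = 5.2222, P* = 188.3333.
At P = 197, buyers demand (204 - 197)/3 = 2.3333 while sellers would supply more, so the quantity traded is 2.3333 at price 197.
The lost-trades triangle has base Q* - 2.3333 = 2.8889 and height equal to the gap between the curves at Q = 2.3333, which is 197 - 171 = 26. DWL = (1/2)(2.8889)(26) = 37.5556.

37.56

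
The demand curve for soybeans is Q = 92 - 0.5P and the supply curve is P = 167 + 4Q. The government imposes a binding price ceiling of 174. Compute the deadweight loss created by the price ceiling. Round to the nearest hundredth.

Rewriting demand in inverse form: P = 184 - 2Q.
Free-market equilibrium: 184 - 2Q = 167 + 4Q gives Q* = 2.8333, P* = 178.3333.
At the ceiling price 174, quantity supplied is (174 - 167)/4 = 1.75; supply is the short side, so Q = 1.75 trades at P = 174.
The lost-trades triangle has base Q* - 1.75 = 1.0833 and height equal to the gap between the curves at Q = 1.75, which is 180.5 - 174 = 6.5. DWL = (1/2)(1.0833)(6.5) = 3.5208.

3.52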